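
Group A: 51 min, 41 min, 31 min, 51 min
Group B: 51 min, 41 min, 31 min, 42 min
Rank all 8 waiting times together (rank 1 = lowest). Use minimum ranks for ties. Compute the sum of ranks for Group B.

Sorted (ascending): 31, 31, 41, 41, 42, 51, 51, 51
The 2 values of 31 occupy positions 1–2 → each gets rank 1.
The 2 values of 41 occupy positions 3–4 → each gets rank 3.
The 3 values of 51 occupy positions 6–8 → each gets rank 6.
Group B values → pooled ranks: 51→6, 41→3, 31→1, 42→5
Rank sum = 6 + 3 + 1 + 5 = 15

15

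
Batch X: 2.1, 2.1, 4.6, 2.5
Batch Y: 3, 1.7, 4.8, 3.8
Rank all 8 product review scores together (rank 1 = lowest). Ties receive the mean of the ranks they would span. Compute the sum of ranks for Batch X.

Sorted (ascending): 1.7, 2.1, 2.1, 2.5, 3, 3.8, 4.6, 4.8
The 2 values of 2.1 occupy positions 2–3 → average rank (2+3)/2 = 2.5.
Batch X values → pooled ranks: 2.1→2.5, 2.1→2.5, 4.6→7, 2.5→4
Rank sum = 2.5 + 2.5 + 7 + 4 = 16

16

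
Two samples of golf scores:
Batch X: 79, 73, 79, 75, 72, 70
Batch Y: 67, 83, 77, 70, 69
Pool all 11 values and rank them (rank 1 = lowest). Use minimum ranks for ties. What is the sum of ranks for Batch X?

Sorted (ascending): 67, 69, 70, 70, 72, 73, 75, 77, 79, 79, 83
The 2 values of 70 occupy positions 3–4 → each gets rank 3.
The 2 values of 79 occupy positions 9–10 → each gets rank 9.
Batch X values → pooled ranks: 79→9, 73→6, 79→9, 75→7, 72→5, 70→3
Rank sum = 9 + 6 + 9 + 7 + 5 + 3 = 39

39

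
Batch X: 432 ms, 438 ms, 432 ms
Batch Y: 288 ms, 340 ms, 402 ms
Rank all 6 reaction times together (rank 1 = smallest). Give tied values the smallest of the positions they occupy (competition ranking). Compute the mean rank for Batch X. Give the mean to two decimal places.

4.67

Sorted (ascending): 288, 340, 402, 432, 432, 438
The 2 values of 432 occupy positions 4–5 → each gets rank 4.
Batch X values → pooled ranks: 432→4, 438→6, 432→4
Mean rank = (4 + 6 + 4) / 3 = 4.67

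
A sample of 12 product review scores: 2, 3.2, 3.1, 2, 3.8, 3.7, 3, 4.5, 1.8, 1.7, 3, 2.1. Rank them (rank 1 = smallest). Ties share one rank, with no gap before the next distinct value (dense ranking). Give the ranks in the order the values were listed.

Sorted (ascending): 1.7, 1.8, 2, 2, 2.1, 3, 3, 3.1, 3.2, 3.7, 3.8, 4.5
The 2 values of 2 share dense rank 3.
The 2 values of 3 share dense rank 5.
Remaining distinct values take the next consecutive integers.

3, 7, 6, 3, 9, 8, 5, 10, 2, 1, 5, 4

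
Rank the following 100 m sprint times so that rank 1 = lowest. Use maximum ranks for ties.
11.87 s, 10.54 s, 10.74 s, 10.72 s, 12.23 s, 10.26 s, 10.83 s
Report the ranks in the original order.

Sorted (ascending): 10.26, 10.54, 10.72, 10.74, 10.83, 11.87, 12.23
No ties — each value takes its position as its rank.

6, 2, 4, 3, 7, 1, 5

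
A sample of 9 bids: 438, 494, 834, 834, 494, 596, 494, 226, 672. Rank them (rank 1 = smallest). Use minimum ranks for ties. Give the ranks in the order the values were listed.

2, 3, 8, 8, 3, 6, 3, 1, 7

Sorted (ascending): 226, 438, 494, 494, 494, 596, 672, 834, 834
The 3 values of 494 occupy positions 3–5 → each gets rank 3.
The 2 values of 834 occupy positions 8–9 → each gets rank 8.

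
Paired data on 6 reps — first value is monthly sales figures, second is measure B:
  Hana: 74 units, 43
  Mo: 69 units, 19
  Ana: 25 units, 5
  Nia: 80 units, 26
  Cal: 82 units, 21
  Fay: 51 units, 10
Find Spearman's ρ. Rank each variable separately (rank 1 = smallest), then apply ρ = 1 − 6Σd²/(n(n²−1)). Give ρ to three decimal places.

Ranks of variable 1: 4, 3, 1, 5, 6, 2
Ranks of variable 2: 6, 3, 1, 5, 4, 2
d = r₁ − r₂: -2, 0, 0, 0, 2, 0
d²: 4, 0, 0, 0, 4, 0; Σd² = 8
ρ = 1 − 6·8/(6·35) = 1 − 48/210 = 0.771

0.771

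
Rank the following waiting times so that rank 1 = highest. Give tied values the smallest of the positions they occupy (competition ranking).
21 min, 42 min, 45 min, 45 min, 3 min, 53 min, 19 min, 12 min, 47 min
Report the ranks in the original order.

6, 5, 3, 3, 9, 1, 7, 8, 2

Sorted (descending): 53, 47, 45, 45, 42, 21, 19, 12, 3
The 2 values of 45 occupy positions 3–4 → each gets rank 3.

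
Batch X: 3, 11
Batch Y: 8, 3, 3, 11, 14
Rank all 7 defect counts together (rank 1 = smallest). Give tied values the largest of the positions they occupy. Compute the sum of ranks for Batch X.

9

Sorted (ascending): 3, 3, 3, 8, 11, 11, 14
The 3 values of 3 occupy positions 1–3 → each gets rank 3.
The 2 values of 11 occupy positions 5–6 → each gets rank 6.
Batch X values → pooled ranks: 3→3, 11→6
Rank sum = 3 + 6 = 9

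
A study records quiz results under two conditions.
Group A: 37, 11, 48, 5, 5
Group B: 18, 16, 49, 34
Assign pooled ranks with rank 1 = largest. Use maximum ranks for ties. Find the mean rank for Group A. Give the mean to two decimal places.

6.00

Sorted (descending): 49, 48, 37, 34, 18, 16, 11, 5, 5
The 2 values of 5 occupy positions 8–9 → each gets rank 9.
Group A values → pooled ranks: 37→3, 11→7, 48→2, 5→9, 5→9
Mean rank = (3 + 7 + 2 + 9 + 9) / 5 = 6.00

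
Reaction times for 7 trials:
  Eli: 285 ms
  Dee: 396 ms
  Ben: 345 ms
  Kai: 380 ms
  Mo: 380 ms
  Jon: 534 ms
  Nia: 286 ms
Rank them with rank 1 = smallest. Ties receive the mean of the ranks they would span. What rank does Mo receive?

4.5

Sorted (ascending): 285, 286, 345, 380, 380, 396, 534
The 2 values of 380 occupy positions 4–5 → average rank (4+5)/2 = 4.5.
Mo has value 380 ms → rank 4.5.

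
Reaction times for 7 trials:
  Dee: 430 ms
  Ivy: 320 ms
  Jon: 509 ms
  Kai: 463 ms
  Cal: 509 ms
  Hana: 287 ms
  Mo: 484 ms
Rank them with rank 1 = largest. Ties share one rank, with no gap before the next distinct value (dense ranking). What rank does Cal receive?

Sorted (descending): 509, 509, 484, 463, 430, 320, 287
The 2 values of 509 share dense rank 1.
Remaining distinct values take the next consecutive integers.
Cal has value 509 ms → rank 1.

1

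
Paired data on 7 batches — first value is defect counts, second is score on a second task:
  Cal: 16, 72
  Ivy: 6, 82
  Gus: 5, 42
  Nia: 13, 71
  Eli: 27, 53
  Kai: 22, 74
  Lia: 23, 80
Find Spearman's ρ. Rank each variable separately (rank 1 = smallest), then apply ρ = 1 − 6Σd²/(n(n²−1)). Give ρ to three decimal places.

Ranks of variable 1: 4, 2, 1, 3, 7, 5, 6
Ranks of variable 2: 4, 7, 1, 3, 2, 5, 6
d = r₁ − r₂: 0, -5, 0, 0, 5, 0, 0
d²: 0, 25, 0, 0, 25, 0, 0; Σd² = 50
ρ = 1 − 6·50/(7·48) = 1 − 300/336 = 0.107

0.107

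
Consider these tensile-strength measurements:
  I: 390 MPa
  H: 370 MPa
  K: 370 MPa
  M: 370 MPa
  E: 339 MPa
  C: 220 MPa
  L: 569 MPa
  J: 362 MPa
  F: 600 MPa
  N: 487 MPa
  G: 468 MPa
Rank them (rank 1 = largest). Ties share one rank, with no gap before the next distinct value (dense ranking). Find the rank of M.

6

Sorted (descending): 600, 569, 487, 468, 390, 370, 370, 370, 362, 339, 220
The 3 values of 370 share dense rank 6.
Remaining distinct values take the next consecutive integers.
M has value 370 MPa → rank 6.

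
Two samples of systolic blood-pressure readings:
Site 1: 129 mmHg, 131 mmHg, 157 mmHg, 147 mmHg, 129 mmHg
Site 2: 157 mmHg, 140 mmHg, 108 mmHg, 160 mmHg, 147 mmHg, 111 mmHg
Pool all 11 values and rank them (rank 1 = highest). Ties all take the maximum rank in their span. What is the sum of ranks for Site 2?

Sorted (descending): 160, 157, 157, 147, 147, 140, 131, 129, 129, 111, 108
The 2 values of 157 occupy positions 2–3 → each gets rank 3.
The 2 values of 147 occupy positions 4–5 → each gets rank 5.
The 2 values of 129 occupy positions 8–9 → each gets rank 9.
Site 2 values → pooled ranks: 157→3, 140→6, 108→11, 160→1, 147→5, 111→10
Rank sum = 3 + 6 + 11 + 1 + 5 + 10 = 36

36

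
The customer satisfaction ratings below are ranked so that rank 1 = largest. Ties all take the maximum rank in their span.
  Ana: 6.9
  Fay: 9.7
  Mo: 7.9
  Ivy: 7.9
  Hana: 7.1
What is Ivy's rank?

3

Sorted (descending): 9.7, 7.9, 7.9, 7.1, 6.9
The 2 values of 7.9 occupy positions 2–3 → each gets rank 3.
Ivy has value 7.9 → rank 3.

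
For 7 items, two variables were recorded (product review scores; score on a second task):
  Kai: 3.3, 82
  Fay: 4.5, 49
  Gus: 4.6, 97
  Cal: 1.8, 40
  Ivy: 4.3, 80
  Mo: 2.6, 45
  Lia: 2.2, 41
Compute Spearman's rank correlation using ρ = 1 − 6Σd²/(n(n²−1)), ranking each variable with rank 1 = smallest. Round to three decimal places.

0.857

Ranks of variable 1: 4, 6, 7, 1, 5, 3, 2
Ranks of variable 2: 6, 4, 7, 1, 5, 3, 2
d = r₁ − r₂: -2, 2, 0, 0, 0, 0, 0
d²: 4, 4, 0, 0, 0, 0, 0; Σd² = 8
ρ = 1 − 6·8/(7·48) = 1 − 48/336 = 0.857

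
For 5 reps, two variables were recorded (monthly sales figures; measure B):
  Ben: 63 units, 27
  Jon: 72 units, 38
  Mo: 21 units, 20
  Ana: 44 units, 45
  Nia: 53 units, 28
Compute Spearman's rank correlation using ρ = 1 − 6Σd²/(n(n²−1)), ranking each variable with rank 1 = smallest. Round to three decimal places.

Ranks of variable 1: 4, 5, 1, 2, 3
Ranks of variable 2: 2, 4, 1, 5, 3
d = r₁ − r₂: 2, 1, 0, -3, 0
d²: 4, 1, 0, 9, 0; Σd² = 14
ρ = 1 − 6·14/(5·24) = 1 − 84/120 = 0.300

0.300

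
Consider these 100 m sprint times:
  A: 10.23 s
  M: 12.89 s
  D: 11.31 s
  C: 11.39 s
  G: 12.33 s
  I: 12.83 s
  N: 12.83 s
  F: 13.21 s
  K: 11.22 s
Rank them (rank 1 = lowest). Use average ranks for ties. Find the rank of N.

Sorted (ascending): 10.23, 11.22, 11.31, 11.39, 12.33, 12.83, 12.83, 12.89, 13.21
The 2 values of 12.83 occupy positions 6–7 → average rank (6+7)/2 = 6.5.
N has value 12.83 s → rank 6.5.

6.5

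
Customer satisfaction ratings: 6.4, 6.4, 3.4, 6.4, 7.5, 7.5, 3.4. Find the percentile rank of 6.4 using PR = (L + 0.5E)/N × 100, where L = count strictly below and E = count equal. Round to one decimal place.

50.0

N = 7.
Strictly below 6.4: 2. Equal to 6.4: 3.
PR = (2 + 0.5·3)/7 × 100 = 50.0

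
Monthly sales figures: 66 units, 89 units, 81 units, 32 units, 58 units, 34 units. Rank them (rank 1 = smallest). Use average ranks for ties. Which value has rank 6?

89

Sorted (ascending): 32, 34, 58, 66, 81, 89
No ties — each value takes its position as its rank.
Rank 6 → value 89.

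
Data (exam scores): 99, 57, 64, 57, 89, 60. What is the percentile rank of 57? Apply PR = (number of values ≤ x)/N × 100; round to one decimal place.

N = 6.
Strictly below 57: 0. Equal to 57: 2.
PR = 2/6 × 100 = 33.3

33.3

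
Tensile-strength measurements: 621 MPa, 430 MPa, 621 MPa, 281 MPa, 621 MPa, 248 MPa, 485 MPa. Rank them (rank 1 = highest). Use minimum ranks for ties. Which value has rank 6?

281

Sorted (descending): 621, 621, 621, 485, 430, 281, 248
The 3 values of 621 occupy positions 1–3 → each gets rank 1.
Rank 6 → value 281.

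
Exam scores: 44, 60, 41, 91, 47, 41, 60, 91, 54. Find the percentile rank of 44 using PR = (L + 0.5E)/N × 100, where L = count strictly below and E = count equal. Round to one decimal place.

27.8

N = 9.
Strictly below 44: 2. Equal to 44: 1.
PR = (2 + 0.5·1)/9 × 100 = 27.8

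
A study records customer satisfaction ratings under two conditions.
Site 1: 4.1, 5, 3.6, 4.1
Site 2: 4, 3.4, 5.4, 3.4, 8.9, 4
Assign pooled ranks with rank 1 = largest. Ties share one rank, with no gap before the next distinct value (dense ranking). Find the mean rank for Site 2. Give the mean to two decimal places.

4.50

Sorted (descending): 8.9, 5.4, 5, 4.1, 4.1, 4, 4, 3.6, 3.4, 3.4
The 2 values of 4.1 share dense rank 4.
The 2 values of 4 share dense rank 5.
The 2 values of 3.4 share dense rank 7.
Remaining distinct values take the next consecutive integers.
Site 2 values → pooled ranks: 4→5, 3.4→7, 5.4→2, 3.4→7, 8.9→1, 4→5
Mean rank = (5 + 7 + 2 + 7 + 1 + 5) / 6 = 4.50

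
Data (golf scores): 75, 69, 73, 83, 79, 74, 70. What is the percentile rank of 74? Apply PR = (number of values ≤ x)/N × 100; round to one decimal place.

57.1

N = 7.
Strictly below 74: 3. Equal to 74: 1.
PR = 4/7 × 100 = 57.1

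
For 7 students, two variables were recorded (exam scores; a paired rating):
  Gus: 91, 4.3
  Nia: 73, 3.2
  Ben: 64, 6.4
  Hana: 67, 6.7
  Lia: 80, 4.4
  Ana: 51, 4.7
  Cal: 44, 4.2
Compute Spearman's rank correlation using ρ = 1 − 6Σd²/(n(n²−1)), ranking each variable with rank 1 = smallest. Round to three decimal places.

-0.143

Ranks of variable 1: 7, 5, 3, 4, 6, 2, 1
Ranks of variable 2: 3, 1, 6, 7, 4, 5, 2
d = r₁ − r₂: 4, 4, -3, -3, 2, -3, -1
d²: 16, 16, 9, 9, 4, 9, 1; Σd² = 64
ρ = 1 − 6·64/(7·48) = 1 − 384/336 = -0.143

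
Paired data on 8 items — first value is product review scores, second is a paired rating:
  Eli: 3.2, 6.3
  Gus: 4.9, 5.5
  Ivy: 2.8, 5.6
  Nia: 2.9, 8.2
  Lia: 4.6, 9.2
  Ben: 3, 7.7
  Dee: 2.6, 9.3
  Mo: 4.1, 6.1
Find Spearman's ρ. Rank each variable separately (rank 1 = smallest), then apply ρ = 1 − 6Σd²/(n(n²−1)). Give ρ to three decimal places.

-0.405

Ranks of variable 1: 5, 8, 2, 3, 7, 4, 1, 6
Ranks of variable 2: 4, 1, 2, 6, 7, 5, 8, 3
d = r₁ − r₂: 1, 7, 0, -3, 0, -1, -7, 3
d²: 1, 49, 0, 9, 0, 1, 49, 9; Σd² = 118
ρ = 1 − 6·118/(8·63) = 1 − 708/504 = -0.405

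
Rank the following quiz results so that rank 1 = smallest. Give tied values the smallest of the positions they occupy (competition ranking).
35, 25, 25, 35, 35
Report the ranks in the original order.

3, 1, 1, 3, 3

Sorted (ascending): 25, 25, 35, 35, 35
The 2 values of 25 occupy positions 1–2 → each gets rank 1.
The 3 values of 35 occupy positions 3–5 → each gets rank 3.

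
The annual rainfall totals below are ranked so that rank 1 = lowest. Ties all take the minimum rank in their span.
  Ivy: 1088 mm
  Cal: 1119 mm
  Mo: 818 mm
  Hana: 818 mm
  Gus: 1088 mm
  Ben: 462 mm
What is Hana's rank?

2

Sorted (ascending): 462, 818, 818, 1088, 1088, 1119
The 2 values of 818 occupy positions 2–3 → each gets rank 2.
The 2 values of 1088 occupy positions 4–5 → each gets rank 4.
Hana has value 818 mm → rank 2.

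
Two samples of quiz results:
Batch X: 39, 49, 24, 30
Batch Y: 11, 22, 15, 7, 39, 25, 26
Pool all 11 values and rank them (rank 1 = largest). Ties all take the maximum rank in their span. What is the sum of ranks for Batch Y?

Sorted (descending): 49, 39, 39, 30, 26, 25, 24, 22, 15, 11, 7
The 2 values of 39 occupy positions 2–3 → each gets rank 3.
Batch Y values → pooled ranks: 11→10, 22→8, 15→9, 7→11, 39→3, 25→6, 26→5
Rank sum = 10 + 8 + 9 + 11 + 3 + 6 + 5 = 52

52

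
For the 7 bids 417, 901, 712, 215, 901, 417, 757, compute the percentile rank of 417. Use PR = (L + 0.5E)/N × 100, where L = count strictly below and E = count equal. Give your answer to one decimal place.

28.6

N = 7.
Strictly below 417: 1. Equal to 417: 2.
PR = (1 + 0.5·2)/7 × 100 = 28.6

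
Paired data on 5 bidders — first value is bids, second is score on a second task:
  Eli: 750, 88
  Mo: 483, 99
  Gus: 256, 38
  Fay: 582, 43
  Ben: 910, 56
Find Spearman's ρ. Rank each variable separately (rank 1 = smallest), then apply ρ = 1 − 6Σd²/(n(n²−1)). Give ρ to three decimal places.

Ranks of variable 1: 4, 2, 1, 3, 5
Ranks of variable 2: 4, 5, 1, 2, 3
d = r₁ − r₂: 0, -3, 0, 1, 2
d²: 0, 9, 0, 1, 4; Σd² = 14
ρ = 1 − 6·14/(5·24) = 1 − 84/120 = 0.300

0.300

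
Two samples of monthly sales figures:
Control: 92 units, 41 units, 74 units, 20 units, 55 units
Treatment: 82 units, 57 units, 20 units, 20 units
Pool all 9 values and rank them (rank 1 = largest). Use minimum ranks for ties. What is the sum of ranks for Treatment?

Sorted (descending): 92, 82, 74, 57, 55, 41, 20, 20, 20
The 3 values of 20 occupy positions 7–9 → each gets rank 7.
Treatment values → pooled ranks: 82→2, 57→4, 20→7, 20→7
Rank sum = 2 + 4 + 7 + 7 = 20

20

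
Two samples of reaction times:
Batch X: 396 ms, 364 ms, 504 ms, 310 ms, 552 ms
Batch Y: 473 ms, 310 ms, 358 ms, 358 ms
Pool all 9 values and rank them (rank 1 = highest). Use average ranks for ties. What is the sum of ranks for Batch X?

Sorted (descending): 552, 504, 473, 396, 364, 358, 358, 310, 310
The 2 values of 358 occupy positions 6–7 → average rank (6+7)/2 = 6.5.
The 2 values of 310 occupy positions 8–9 → average rank (8+9)/2 = 8.5.
Batch X values → pooled ranks: 396→4, 364→5, 504→2, 310→8.5, 552→1
Rank sum = 4 + 5 + 2 + 8.5 + 1 = 20.5

20.5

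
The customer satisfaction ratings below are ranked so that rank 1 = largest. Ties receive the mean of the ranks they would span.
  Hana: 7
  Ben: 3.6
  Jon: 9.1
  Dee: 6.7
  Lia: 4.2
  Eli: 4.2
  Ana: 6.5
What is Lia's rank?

Sorted (descending): 9.1, 7, 6.7, 6.5, 4.2, 4.2, 3.6
The 2 values of 4.2 occupy positions 5–6 → average rank (5+6)/2 = 5.5.
Lia has value 4.2 → rank 5.5.

5.5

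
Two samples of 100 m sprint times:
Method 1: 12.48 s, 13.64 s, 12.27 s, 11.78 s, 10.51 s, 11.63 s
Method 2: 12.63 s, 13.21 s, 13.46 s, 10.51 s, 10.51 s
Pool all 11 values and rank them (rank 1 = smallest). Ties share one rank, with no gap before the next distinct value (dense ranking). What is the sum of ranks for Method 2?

23

Sorted (ascending): 10.51, 10.51, 10.51, 11.63, 11.78, 12.27, 12.48, 12.63, 13.21, 13.46, 13.64
The 3 values of 10.51 share dense rank 1.
Remaining distinct values take the next consecutive integers.
Method 2 values → pooled ranks: 12.63→6, 13.21→7, 13.46→8, 10.51→1, 10.51→1
Rank sum = 6 + 7 + 8 + 1 + 1 = 23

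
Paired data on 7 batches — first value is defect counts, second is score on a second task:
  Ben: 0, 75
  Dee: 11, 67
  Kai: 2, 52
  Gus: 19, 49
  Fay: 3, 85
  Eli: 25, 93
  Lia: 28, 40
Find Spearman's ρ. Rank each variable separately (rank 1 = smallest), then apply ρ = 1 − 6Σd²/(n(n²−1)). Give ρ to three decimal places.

-0.286

Ranks of variable 1: 1, 4, 2, 5, 3, 6, 7
Ranks of variable 2: 5, 4, 3, 2, 6, 7, 1
d = r₁ − r₂: -4, 0, -1, 3, -3, -1, 6
d²: 16, 0, 1, 9, 9, 1, 36; Σd² = 72
ρ = 1 − 6·72/(7·48) = 1 − 432/336 = -0.286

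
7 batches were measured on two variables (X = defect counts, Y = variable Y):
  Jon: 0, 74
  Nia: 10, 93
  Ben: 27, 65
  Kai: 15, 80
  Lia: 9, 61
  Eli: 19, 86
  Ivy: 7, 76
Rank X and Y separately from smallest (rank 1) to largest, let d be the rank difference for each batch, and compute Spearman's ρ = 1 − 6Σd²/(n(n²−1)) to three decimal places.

0.179

Ranks of variable 1: 1, 4, 7, 5, 3, 6, 2
Ranks of variable 2: 3, 7, 2, 5, 1, 6, 4
d = r₁ − r₂: -2, -3, 5, 0, 2, 0, -2
d²: 4, 9, 25, 0, 4, 0, 4; Σd² = 46
ρ = 1 − 6·46/(7·48) = 1 − 276/336 = 0.179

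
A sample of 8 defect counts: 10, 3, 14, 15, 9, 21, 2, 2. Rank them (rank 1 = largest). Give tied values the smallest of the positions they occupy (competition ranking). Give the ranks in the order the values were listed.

Sorted (descending): 21, 15, 14, 10, 9, 3, 2, 2
The 2 values of 2 occupy positions 7–8 → each gets rank 7.

4, 6, 3, 2, 5, 1, 7, 7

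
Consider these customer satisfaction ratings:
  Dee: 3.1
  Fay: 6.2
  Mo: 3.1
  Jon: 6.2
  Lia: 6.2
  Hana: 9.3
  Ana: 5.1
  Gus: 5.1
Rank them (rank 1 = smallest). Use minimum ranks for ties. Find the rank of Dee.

1

Sorted (ascending): 3.1, 3.1, 5.1, 5.1, 6.2, 6.2, 6.2, 9.3
The 2 values of 3.1 occupy positions 1–2 → each gets rank 1.
The 2 values of 5.1 occupy positions 3–4 → each gets rank 3.
The 3 values of 6.2 occupy positions 5–7 → each gets rank 5.
Dee has value 3.1 → rank 1.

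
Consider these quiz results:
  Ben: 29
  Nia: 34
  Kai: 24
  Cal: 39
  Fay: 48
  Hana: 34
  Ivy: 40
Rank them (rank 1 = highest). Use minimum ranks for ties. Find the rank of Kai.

7

Sorted (descending): 48, 40, 39, 34, 34, 29, 24
The 2 values of 34 occupy positions 4–5 → each gets rank 4.
Kai has value 24 → rank 7.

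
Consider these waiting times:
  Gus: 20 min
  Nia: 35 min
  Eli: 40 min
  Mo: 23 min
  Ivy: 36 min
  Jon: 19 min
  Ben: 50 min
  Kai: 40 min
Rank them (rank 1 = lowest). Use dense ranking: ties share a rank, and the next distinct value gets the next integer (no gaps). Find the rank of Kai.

6

Sorted (ascending): 19, 20, 23, 35, 36, 40, 40, 50
The 2 values of 40 share dense rank 6.
Remaining distinct values take the next consecutive integers.
Kai has value 40 min → rank 6.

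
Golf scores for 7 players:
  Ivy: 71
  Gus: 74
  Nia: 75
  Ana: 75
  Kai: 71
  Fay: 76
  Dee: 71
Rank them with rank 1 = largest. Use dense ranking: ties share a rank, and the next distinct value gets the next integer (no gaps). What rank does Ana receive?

2

Sorted (descending): 76, 75, 75, 74, 71, 71, 71
The 2 values of 75 share dense rank 2.
The 3 values of 71 share dense rank 4.
Remaining distinct values take the next consecutive integers.
Ana has value 75 → rank 2.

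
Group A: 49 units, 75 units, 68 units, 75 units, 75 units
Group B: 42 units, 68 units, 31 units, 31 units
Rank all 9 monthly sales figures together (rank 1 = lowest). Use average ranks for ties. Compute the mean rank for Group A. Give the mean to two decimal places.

Sorted (ascending): 31, 31, 42, 49, 68, 68, 75, 75, 75
The 2 values of 31 occupy positions 1–2 → average rank (1+2)/2 = 1.5.
The 2 values of 68 occupy positions 5–6 → average rank (5+6)/2 = 5.5.
The 3 values of 75 occupy positions 7–9 → average rank 8.
Group A values → pooled ranks: 49→4, 75→8, 68→5.5, 75→8, 75→8
Mean rank = (4 + 8 + 5.5 + 8 + 8) / 5 = 6.70

6.70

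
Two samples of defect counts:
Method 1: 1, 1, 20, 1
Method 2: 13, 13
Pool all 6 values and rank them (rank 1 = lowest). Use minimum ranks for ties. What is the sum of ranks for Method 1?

9

Sorted (ascending): 1, 1, 1, 13, 13, 20
The 3 values of 1 occupy positions 1–3 → each gets rank 1.
The 2 values of 13 occupy positions 4–5 → each gets rank 4.
Method 1 values → pooled ranks: 1→1, 1→1, 20→6, 1→1
Rank sum = 1 + 1 + 6 + 1 = 9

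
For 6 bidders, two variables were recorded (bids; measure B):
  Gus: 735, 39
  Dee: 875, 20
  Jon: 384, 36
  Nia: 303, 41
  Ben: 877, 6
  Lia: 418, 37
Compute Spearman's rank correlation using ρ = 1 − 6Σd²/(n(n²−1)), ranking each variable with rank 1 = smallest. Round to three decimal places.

-0.771

Ranks of variable 1: 4, 5, 2, 1, 6, 3
Ranks of variable 2: 5, 2, 3, 6, 1, 4
d = r₁ − r₂: -1, 3, -1, -5, 5, -1
d²: 1, 9, 1, 25, 25, 1; Σd² = 62
ρ = 1 − 6·62/(6·35) = 1 − 372/210 = -0.771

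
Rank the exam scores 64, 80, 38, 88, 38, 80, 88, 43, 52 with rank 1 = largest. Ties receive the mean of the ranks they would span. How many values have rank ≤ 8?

7

Sorted (descending): 88, 88, 80, 80, 64, 52, 43, 38, 38
The 2 values of 88 occupy positions 1–2 → average rank (1+2)/2 = 1.5.
The 2 values of 80 occupy positions 3–4 → average rank (3+4)/2 = 3.5.
The 2 values of 38 occupy positions 8–9 → average rank (8+9)/2 = 8.5.
Ranks ≤ 8: {1.5, 1.5, 3.5, 3.5, 5, 6, 7} → 7 values.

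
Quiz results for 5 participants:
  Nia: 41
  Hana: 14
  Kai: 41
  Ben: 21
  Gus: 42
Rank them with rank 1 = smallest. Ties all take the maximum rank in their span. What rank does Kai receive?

Sorted (ascending): 14, 21, 41, 41, 42
The 2 values of 41 occupy positions 3–4 → each gets rank 4.
Kai has value 41 → rank 4.

4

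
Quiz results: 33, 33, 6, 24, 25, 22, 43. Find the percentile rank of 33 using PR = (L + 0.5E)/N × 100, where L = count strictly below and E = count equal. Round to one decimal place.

71.4

N = 7.
Strictly below 33: 4. Equal to 33: 2.
PR = (4 + 0.5·2)/7 × 100 = 71.4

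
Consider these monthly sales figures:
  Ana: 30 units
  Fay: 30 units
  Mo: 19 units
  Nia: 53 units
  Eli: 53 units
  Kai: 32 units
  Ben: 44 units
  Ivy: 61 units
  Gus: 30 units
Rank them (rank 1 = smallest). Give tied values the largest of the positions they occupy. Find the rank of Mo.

1

Sorted (ascending): 19, 30, 30, 30, 32, 44, 53, 53, 61
The 3 values of 30 occupy positions 2–4 → each gets rank 4.
The 2 values of 53 occupy positions 7–8 → each gets rank 8.
Mo has value 19 units → rank 1.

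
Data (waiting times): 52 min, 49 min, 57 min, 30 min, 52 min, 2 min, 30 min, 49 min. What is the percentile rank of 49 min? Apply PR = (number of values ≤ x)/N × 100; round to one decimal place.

62.5

N = 8.
Strictly below 49: 3. Equal to 49: 2.
PR = 5/8 × 100 = 62.5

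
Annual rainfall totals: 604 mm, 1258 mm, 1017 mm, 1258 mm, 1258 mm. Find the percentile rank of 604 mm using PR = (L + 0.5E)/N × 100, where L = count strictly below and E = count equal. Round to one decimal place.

N = 5.
Strictly below 604: 0. Equal to 604: 1.
PR = (0 + 0.5·1)/5 × 100 = 10.0

10.0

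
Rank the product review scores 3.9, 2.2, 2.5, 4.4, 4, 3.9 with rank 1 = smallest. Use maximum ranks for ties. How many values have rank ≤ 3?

2

Sorted (ascending): 2.2, 2.5, 3.9, 3.9, 4, 4.4
The 2 values of 3.9 occupy positions 3–4 → each gets rank 4.
Ranks ≤ 3: {1, 2} → 2 values.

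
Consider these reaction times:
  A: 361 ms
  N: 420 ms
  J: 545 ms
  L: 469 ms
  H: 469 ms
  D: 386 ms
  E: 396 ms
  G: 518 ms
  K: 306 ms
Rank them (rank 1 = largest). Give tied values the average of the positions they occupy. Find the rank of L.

Sorted (descending): 545, 518, 469, 469, 420, 396, 386, 361, 306
The 2 values of 469 occupy positions 3–4 → average rank (3+4)/2 = 3.5.
L has value 469 ms → rank 3.5.

3.5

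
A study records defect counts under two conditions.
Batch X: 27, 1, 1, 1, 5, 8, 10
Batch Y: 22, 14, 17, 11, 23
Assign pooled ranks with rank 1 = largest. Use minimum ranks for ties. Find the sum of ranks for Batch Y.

20

Sorted (descending): 27, 23, 22, 17, 14, 11, 10, 8, 5, 1, 1, 1
The 3 values of 1 occupy positions 10–12 → each gets rank 10.
Batch Y values → pooled ranks: 22→3, 14→5, 17→4, 11→6, 23→2
Rank sum = 3 + 5 + 4 + 6 + 2 = 20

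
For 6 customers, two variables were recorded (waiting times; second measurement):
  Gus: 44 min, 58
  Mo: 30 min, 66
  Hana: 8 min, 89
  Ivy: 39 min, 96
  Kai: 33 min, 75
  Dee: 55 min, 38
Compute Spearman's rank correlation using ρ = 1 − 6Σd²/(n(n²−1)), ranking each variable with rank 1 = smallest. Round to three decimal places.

Ranks of variable 1: 5, 2, 1, 4, 3, 6
Ranks of variable 2: 2, 3, 5, 6, 4, 1
d = r₁ − r₂: 3, -1, -4, -2, -1, 5
d²: 9, 1, 16, 4, 1, 25; Σd² = 56
ρ = 1 − 6·56/(6·35) = 1 − 336/210 = -0.600

-0.600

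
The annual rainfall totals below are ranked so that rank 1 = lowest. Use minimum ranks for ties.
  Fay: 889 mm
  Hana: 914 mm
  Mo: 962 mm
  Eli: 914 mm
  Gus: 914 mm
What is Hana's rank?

2

Sorted (ascending): 889, 914, 914, 914, 962
The 3 values of 914 occupy positions 2–4 → each gets rank 2.
Hana has value 914 mm → rank 2.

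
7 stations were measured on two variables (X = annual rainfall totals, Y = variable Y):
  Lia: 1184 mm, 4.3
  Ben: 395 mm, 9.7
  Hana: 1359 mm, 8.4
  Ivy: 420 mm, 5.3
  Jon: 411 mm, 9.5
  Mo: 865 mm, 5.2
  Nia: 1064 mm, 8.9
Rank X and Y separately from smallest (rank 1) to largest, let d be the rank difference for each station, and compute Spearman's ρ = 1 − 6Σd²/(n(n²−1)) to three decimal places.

Ranks of variable 1: 6, 1, 7, 3, 2, 4, 5
Ranks of variable 2: 1, 7, 4, 3, 6, 2, 5
d = r₁ − r₂: 5, -6, 3, 0, -4, 2, 0
d²: 25, 36, 9, 0, 16, 4, 0; Σd² = 90
ρ = 1 − 6·90/(7·48) = 1 − 540/336 = -0.607

-0.607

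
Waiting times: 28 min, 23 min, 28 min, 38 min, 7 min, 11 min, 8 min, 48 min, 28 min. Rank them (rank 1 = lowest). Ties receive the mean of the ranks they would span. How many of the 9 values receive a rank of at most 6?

7

Sorted (ascending): 7, 8, 11, 23, 28, 28, 28, 38, 48
The 3 values of 28 occupy positions 5–7 → average rank 6.
Ranks ≤ 6: {1, 2, 3, 4, 6, 6, 6} → 7 values.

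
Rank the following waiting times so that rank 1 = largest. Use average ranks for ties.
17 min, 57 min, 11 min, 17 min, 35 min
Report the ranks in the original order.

3.5, 1, 5, 3.5, 2

Sorted (descending): 57, 35, 17, 17, 11
The 2 values of 17 occupy positions 3–4 → average rank (3+4)/2 = 3.5.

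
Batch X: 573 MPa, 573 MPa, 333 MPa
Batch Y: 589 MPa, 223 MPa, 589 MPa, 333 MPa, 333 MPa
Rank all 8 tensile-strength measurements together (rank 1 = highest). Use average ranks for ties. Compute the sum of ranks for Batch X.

Sorted (descending): 589, 589, 573, 573, 333, 333, 333, 223
The 2 values of 589 occupy positions 1–2 → average rank (1+2)/2 = 1.5.
The 2 values of 573 occupy positions 3–4 → average rank (3+4)/2 = 3.5.
The 3 values of 333 occupy positions 5–7 → average rank 6.
Batch X values → pooled ranks: 573→3.5, 573→3.5, 333→6
Rank sum = 3.5 + 3.5 + 6 = 13

13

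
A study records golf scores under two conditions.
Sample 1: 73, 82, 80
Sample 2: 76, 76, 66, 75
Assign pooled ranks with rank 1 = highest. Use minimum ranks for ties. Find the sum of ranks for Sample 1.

9

Sorted (descending): 82, 80, 76, 76, 75, 73, 66
The 2 values of 76 occupy positions 3–4 → each gets rank 3.
Sample 1 values → pooled ranks: 73→6, 82→1, 80→2
Rank sum = 6 + 1 + 2 = 9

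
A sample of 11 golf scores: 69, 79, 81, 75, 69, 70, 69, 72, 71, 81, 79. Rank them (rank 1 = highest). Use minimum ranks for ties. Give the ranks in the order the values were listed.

9, 3, 1, 5, 9, 8, 9, 6, 7, 1, 3

Sorted (descending): 81, 81, 79, 79, 75, 72, 71, 70, 69, 69, 69
The 2 values of 81 occupy positions 1–2 → each gets rank 1.
The 2 values of 79 occupy positions 3–4 → each gets rank 3.
The 3 values of 69 occupy positions 9–11 → each gets rank 9.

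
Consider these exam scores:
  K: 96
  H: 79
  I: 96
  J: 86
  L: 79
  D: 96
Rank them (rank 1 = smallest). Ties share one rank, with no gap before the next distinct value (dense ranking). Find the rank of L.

1

Sorted (ascending): 79, 79, 86, 96, 96, 96
The 2 values of 79 share dense rank 1.
The 3 values of 96 share dense rank 3.
Remaining distinct values take the next consecutive integers.
L has value 79 → rank 1.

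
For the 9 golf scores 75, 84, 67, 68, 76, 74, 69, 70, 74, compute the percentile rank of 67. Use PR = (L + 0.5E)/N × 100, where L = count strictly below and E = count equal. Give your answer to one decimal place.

N = 9.
Strictly below 67: 0. Equal to 67: 1.
PR = (0 + 0.5·1)/9 × 100 = 5.6

5.6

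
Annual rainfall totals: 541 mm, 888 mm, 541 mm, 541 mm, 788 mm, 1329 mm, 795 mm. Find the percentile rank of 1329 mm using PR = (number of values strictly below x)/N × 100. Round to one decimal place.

N = 7.
Strictly below 1329: 6. Equal to 1329: 1.
PR = 6/7 × 100 = 85.7

85.7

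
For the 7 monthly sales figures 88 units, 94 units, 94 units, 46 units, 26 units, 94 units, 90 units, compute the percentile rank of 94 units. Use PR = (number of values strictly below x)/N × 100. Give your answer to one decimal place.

57.1

N = 7.
Strictly below 94: 4. Equal to 94: 3.
PR = 4/7 × 100 = 57.1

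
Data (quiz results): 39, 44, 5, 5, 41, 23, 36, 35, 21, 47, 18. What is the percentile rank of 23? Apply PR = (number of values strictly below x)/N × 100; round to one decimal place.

36.4

N = 11.
Strictly below 23: 4. Equal to 23: 1.
PR = 4/11 × 100 = 36.4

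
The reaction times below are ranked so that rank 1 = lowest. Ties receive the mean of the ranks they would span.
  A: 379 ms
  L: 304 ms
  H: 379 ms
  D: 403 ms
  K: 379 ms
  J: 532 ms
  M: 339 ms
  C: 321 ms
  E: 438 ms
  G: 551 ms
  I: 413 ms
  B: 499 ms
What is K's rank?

Sorted (ascending): 304, 321, 339, 379, 379, 379, 403, 413, 438, 499, 532, 551
The 3 values of 379 occupy positions 4–6 → average rank 5.
K has value 379 ms → rank 5.

5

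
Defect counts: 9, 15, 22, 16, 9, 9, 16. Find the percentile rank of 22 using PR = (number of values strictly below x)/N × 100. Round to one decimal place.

85.7

N = 7.
Strictly below 22: 6. Equal to 22: 1.
PR = 6/7 × 100 = 85.7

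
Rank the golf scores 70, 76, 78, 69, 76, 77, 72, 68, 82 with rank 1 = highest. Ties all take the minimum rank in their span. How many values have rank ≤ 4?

Sorted (descending): 82, 78, 77, 76, 76, 72, 70, 69, 68
The 2 values of 76 occupy positions 4–5 → each gets rank 4.
Ranks ≤ 4: {1, 2, 3, 4, 4} → 5 values.

5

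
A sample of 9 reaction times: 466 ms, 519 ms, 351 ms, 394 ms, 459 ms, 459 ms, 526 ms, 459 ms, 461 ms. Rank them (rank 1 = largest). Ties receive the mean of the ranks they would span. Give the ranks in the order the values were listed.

Sorted (descending): 526, 519, 466, 461, 459, 459, 459, 394, 351
The 3 values of 459 occupy positions 5–7 → average rank 6.

3, 2, 9, 8, 6, 6, 1, 6, 4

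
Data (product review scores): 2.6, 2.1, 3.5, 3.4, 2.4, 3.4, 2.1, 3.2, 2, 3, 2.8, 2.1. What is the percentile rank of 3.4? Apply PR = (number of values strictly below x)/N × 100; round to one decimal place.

75.0

N = 12.
Strictly below 3.4: 9. Equal to 3.4: 2.
PR = 9/12 × 100 = 75.0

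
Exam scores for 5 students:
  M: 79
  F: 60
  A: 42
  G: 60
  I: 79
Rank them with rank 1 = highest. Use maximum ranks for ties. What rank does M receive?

Sorted (descending): 79, 79, 60, 60, 42
The 2 values of 79 occupy positions 1–2 → each gets rank 2.
The 2 values of 60 occupy positions 3–4 → each gets rank 4.
M has value 79 → rank 2.

2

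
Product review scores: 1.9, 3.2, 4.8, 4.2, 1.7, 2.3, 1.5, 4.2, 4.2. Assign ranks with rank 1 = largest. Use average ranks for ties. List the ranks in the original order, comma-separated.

Sorted (descending): 4.8, 4.2, 4.2, 4.2, 3.2, 2.3, 1.9, 1.7, 1.5
The 3 values of 4.2 occupy positions 2–4 → average rank 3.

7, 5, 1, 3, 8, 6, 9, 3, 3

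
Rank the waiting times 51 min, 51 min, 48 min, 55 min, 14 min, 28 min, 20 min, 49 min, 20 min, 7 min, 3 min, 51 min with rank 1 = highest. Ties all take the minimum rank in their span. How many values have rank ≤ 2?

4

Sorted (descending): 55, 51, 51, 51, 49, 48, 28, 20, 20, 14, 7, 3
The 3 values of 51 occupy positions 2–4 → each gets rank 2.
The 2 values of 20 occupy positions 8–9 → each gets rank 8.
Ranks ≤ 2: {1, 2, 2, 2} → 4 values.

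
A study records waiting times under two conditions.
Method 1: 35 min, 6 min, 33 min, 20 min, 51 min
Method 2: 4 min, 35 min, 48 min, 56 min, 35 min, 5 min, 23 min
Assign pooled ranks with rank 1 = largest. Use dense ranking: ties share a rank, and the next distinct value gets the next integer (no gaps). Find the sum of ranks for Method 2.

Sorted (descending): 56, 51, 48, 35, 35, 35, 33, 23, 20, 6, 5, 4
The 3 values of 35 share dense rank 4.
Remaining distinct values take the next consecutive integers.
Method 2 values → pooled ranks: 4→10, 35→4, 48→3, 56→1, 35→4, 5→9, 23→6
Rank sum = 10 + 4 + 3 + 1 + 4 + 9 + 6 = 37

37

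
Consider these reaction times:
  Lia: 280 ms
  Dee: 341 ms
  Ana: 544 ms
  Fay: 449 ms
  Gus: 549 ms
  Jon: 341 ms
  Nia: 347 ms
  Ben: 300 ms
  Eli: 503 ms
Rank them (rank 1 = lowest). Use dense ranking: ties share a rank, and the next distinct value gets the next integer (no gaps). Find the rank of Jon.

3

Sorted (ascending): 280, 300, 341, 341, 347, 449, 503, 544, 549
The 2 values of 341 share dense rank 3.
Remaining distinct values take the next consecutive integers.
Jon has value 341 ms → rank 3.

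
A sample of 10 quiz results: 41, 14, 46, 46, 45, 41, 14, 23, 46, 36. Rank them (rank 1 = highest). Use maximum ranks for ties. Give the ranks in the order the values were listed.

Sorted (descending): 46, 46, 46, 45, 41, 41, 36, 23, 14, 14
The 3 values of 46 occupy positions 1–3 → each gets rank 3.
The 2 values of 41 occupy positions 5–6 → each gets rank 6.
The 2 values of 14 occupy positions 9–10 → each gets rank 10.

6, 10, 3, 3, 4, 6, 10, 8, 3, 7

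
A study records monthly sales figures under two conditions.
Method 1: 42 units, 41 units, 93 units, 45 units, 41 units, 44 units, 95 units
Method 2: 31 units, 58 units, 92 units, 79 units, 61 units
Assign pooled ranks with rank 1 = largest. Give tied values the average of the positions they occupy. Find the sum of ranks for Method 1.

Sorted (descending): 95, 93, 92, 79, 61, 58, 45, 44, 42, 41, 41, 31
The 2 values of 41 occupy positions 10–11 → average rank (10+11)/2 = 10.5.
Method 1 values → pooled ranks: 42→9, 41→10.5, 93→2, 45→7, 41→10.5, 44→8, 95→1
Rank sum = 9 + 10.5 + 2 + 7 + 10.5 + 8 + 1 = 48

48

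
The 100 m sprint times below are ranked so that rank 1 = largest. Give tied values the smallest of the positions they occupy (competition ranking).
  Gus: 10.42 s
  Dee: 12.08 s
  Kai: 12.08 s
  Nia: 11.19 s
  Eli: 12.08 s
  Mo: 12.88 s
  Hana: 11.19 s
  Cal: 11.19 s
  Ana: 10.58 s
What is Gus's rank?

Sorted (descending): 12.88, 12.08, 12.08, 12.08, 11.19, 11.19, 11.19, 10.58, 10.42
The 3 values of 12.08 occupy positions 2–4 → each gets rank 2.
The 3 values of 11.19 occupy positions 5–7 → each gets rank 5.
Gus has value 10.42 s → rank 9.

9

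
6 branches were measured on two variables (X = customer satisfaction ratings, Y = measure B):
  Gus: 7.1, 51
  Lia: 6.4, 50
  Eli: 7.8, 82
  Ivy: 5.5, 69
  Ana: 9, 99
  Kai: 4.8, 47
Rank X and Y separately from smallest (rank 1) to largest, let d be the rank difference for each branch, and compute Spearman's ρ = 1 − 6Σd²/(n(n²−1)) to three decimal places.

Ranks of variable 1: 4, 3, 5, 2, 6, 1
Ranks of variable 2: 3, 2, 5, 4, 6, 1
d = r₁ − r₂: 1, 1, 0, -2, 0, 0
d²: 1, 1, 0, 4, 0, 0; Σd² = 6
ρ = 1 − 6·6/(6·35) = 1 − 36/210 = 0.829

0.829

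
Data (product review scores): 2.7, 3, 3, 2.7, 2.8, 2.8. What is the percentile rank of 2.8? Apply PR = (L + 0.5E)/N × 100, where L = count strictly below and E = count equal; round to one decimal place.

50.0

N = 6.
Strictly below 2.8: 2. Equal to 2.8: 2.
PR = (2 + 0.5·2)/6 × 100 = 50.0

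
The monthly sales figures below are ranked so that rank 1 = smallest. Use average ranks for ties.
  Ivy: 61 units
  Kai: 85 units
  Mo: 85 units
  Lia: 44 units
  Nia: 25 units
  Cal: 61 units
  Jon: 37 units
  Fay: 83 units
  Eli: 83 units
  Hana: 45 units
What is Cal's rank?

Sorted (ascending): 25, 37, 44, 45, 61, 61, 83, 83, 85, 85
The 2 values of 61 occupy positions 5–6 → average rank (5+6)/2 = 5.5.
The 2 values of 83 occupy positions 7–8 → average rank (7+8)/2 = 7.5.
The 2 values of 85 occupy positions 9–10 → average rank (9+10)/2 = 9.5.
Cal has value 61 units → rank 5.5.

5.5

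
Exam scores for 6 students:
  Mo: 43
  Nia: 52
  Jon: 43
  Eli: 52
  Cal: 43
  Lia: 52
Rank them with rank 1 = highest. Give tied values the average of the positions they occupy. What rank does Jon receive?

5

Sorted (descending): 52, 52, 52, 43, 43, 43
The 3 values of 52 occupy positions 1–3 → average rank 2.
The 3 values of 43 occupy positions 4–6 → average rank 5.
Jon has value 43 → rank 5.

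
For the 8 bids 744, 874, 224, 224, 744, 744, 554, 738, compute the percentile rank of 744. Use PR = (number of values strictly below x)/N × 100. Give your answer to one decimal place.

50.0

N = 8.
Strictly below 744: 4. Equal to 744: 3.
PR = 4/8 × 100 = 50.0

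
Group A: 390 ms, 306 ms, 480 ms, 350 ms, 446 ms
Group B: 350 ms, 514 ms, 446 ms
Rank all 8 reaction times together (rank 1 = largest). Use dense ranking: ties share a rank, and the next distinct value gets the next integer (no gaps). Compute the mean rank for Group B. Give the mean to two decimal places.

3.00

Sorted (descending): 514, 480, 446, 446, 390, 350, 350, 306
The 2 values of 446 share dense rank 3.
The 2 values of 350 share dense rank 5.
Remaining distinct values take the next consecutive integers.
Group B values → pooled ranks: 350→5, 514→1, 446→3
Mean rank = (5 + 1 + 3) / 3 = 3.00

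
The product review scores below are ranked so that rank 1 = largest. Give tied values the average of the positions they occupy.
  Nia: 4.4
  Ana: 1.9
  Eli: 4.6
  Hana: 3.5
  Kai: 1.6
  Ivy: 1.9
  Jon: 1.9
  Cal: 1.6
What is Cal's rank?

7.5

Sorted (descending): 4.6, 4.4, 3.5, 1.9, 1.9, 1.9, 1.6, 1.6
The 3 values of 1.9 occupy positions 4–6 → average rank 5.
The 2 values of 1.6 occupy positions 7–8 → average rank (7+8)/2 = 7.5.
Cal has value 1.6 → rank 7.5.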